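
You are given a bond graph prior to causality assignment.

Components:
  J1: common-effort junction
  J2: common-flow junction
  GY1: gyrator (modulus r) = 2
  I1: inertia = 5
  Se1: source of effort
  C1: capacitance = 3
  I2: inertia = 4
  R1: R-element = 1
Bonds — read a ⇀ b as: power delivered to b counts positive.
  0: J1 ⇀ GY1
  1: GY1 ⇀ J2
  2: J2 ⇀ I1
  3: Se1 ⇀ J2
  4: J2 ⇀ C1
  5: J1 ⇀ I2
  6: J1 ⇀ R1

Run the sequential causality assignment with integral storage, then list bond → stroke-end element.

β0 →J1
β1 →J2
β2 →I1
β3 →J2
β4 →J2
β5 →I2
β6 →R1

β3 →J2  (Se1: effort source, stroke at far end)
β2 →I1  (I1 outputs flow p/I1)
β1 →J2  (common-f at J2 fixed by 2)
β4 →J2  (1-jn J2 has f-setter on 2)
β0 →J1  (GY GY1: same side as bond 1)
β5 →I2  (0-jn J1 has e-setter on 0)
β6 →R1  (common-e at J1 fixed by 0)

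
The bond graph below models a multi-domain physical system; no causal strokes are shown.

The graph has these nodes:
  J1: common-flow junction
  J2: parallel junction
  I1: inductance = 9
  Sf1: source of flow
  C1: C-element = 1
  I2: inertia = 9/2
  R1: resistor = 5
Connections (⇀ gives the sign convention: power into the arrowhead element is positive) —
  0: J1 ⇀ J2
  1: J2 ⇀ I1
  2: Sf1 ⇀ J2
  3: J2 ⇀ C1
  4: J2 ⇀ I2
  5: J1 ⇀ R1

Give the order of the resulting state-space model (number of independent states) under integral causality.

#2 stroke at Sf1  (source Sf1 imposes f)
#1 stroke at I1  (I1 outputs flow p/I1)
#3 stroke at J2  (C1: C, integral causality)
#0 stroke at J1  (J2 effort already set via bond 3)
#4 stroke at I2  (common-e at J2 fixed by 3)
#5 stroke at R1  (J1: last free bond brings flow in)

3  (C1, I1, I2 all integral)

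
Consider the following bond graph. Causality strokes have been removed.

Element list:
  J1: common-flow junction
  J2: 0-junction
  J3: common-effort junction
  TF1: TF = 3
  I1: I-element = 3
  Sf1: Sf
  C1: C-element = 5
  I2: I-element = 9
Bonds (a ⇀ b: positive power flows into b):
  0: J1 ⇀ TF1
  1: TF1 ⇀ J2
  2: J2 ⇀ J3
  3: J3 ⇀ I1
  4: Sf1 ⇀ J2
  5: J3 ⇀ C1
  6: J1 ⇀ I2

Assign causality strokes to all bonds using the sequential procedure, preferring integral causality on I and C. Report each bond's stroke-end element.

#0 |J1
#1 |TF1
#2 |J2
#3 |I1
#4 |Sf1
#5 |J3
#6 |I2

β4 stroke→Sf1  (Sf1: flow source, stroke at near end)
β3 stroke→I1  (prefer integral on I1)
β5 stroke→J3  (C1: C, integral causality)
β2 stroke→J2  (common-e at J3 fixed by 5)
β1 stroke→TF1  (common-e at J2 fixed by 2)
β0 stroke→J1  (TF TF1: opposite of bond 1)
β6 stroke→I2  (J1: last free bond brings flow in)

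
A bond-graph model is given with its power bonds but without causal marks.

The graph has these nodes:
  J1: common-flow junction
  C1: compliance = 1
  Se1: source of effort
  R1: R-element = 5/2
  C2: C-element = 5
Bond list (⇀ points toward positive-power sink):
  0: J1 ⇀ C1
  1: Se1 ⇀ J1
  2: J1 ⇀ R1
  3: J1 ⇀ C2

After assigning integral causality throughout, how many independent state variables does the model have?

b1 stroke→J1  (Se1: effort source, stroke at far end)
b0 stroke→J1  (prefer integral on C1)
b3 stroke→J1  (C2: C, integral causality)
b2 stroke→R1  (J1 needs exactly one f-in)

2  (C1, C2 all integral)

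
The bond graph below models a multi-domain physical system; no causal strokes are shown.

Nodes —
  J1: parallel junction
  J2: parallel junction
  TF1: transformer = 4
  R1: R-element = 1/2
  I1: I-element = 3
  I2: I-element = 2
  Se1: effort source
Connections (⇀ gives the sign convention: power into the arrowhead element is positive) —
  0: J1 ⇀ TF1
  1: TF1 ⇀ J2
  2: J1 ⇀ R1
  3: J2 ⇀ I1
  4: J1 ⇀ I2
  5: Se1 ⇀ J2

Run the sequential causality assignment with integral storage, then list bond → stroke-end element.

b0 stroke→J1
b1 stroke→TF1
b2 stroke→R1
b3 stroke→I1
b4 stroke→I2
b5 stroke→J2

β5 stroke→J2  (Se1 (Se) sets effort on bond)
β1 stroke→TF1  (J2: bond 5 brought effort, rest push out)
β3 stroke→I1  (0-jn J2 has e-setter on 5)
β0 stroke→J1  (through TF1, causality passes straight; one stroke at TF1)
β2 stroke→R1  (J1: bond 0 brought effort, rest push out)
β4 stroke→I2  (J1 effort already set via bond 0)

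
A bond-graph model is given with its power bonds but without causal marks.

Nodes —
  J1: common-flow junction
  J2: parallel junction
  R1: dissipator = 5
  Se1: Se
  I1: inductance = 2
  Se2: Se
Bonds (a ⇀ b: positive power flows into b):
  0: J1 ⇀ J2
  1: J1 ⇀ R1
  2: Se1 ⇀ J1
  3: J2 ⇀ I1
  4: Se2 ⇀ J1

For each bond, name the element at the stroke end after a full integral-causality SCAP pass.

#0 stroke at J2
#1 stroke at J1
#2 stroke at J1
#3 stroke at I1
#4 stroke at J1

#2 |J1  (Se1 (Se) sets effort on bond)
#4 |J1  (Se2 fixes effort; stroke away)
#3 |I1  (I1: I, integral causality)
#0 |J2  (J2: last free bond brings effort in)
#1 |J1  (common-f at J1 fixed by 0)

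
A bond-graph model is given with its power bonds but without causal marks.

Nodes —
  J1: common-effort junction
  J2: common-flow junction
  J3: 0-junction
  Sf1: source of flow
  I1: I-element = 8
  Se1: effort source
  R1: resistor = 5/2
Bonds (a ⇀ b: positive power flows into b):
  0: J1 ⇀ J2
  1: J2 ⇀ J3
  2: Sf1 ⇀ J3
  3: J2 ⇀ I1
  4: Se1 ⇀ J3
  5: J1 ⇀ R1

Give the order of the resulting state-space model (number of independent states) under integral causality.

β2 stroke at Sf1  (source Sf1 imposes f)
β4 stroke at J3  (source Se1 imposes e)
β1 stroke at J2  (common-e at J3 fixed by 4)
β3 stroke at I1  (I1 integral (f out))
β0 stroke at J2  (1-jn J2 has f-setter on 3)
β5 stroke at J1  (J1: last free bond brings effort in)

1  (I1 all integral)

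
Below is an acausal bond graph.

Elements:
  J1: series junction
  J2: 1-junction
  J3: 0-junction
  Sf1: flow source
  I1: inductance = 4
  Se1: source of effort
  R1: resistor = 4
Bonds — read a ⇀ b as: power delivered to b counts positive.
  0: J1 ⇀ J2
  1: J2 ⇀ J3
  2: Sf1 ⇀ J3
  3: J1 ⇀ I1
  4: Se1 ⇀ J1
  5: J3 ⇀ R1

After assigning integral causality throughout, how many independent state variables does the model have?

1  (I1 all integral)

#2 stroke→Sf1  (source Sf1 imposes f)
#4 stroke→J1  (source Se1 imposes e)
#3 stroke→I1  (I1: I, integral causality)
#0 stroke→J1  (J1: bond 3 brought flow, rest push out)
#1 stroke→J2  (J2: bond 0 brought flow, rest push out)
#5 stroke→J3  (only one effort-in slot at J3)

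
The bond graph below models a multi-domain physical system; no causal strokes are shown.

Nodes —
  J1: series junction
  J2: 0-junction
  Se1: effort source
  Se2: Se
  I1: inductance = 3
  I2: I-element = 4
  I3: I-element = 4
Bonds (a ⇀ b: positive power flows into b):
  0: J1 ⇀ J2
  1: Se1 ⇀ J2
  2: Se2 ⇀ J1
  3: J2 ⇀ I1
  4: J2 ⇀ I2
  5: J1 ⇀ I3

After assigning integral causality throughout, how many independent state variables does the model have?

β1 stroke at J2  (Se1: effort source, stroke at far end)
β2 stroke at J1  (Se2 fixes effort; stroke away)
β0 stroke at J1  (J2 effort already set via bond 1)
β3 stroke at I1  (0-jn J2 has e-setter on 1)
β4 stroke at I2  (J2 effort already set via bond 1)
β5 stroke at I3  (closing 1-jn rule on J1)

3  (I1, I2, I3 all integral)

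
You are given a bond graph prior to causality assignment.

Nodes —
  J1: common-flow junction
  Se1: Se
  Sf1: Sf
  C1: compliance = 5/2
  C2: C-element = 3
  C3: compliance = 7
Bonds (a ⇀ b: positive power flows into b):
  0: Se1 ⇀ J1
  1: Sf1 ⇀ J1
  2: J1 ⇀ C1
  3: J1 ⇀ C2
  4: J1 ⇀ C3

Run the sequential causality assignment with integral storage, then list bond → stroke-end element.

b0 |J1
b1 |Sf1
b2 |J1
b3 |J1
b4 |J1

β0 →J1  (Se1 (Se) sets effort on bond)
β1 →Sf1  (source Sf1 imposes f)
β2 →J1  (common-f at J1 fixed by 1)
β3 →J1  (J1: bond 1 brought flow, rest push out)
β4 →J1  (1-jn J1 has f-setter on 1)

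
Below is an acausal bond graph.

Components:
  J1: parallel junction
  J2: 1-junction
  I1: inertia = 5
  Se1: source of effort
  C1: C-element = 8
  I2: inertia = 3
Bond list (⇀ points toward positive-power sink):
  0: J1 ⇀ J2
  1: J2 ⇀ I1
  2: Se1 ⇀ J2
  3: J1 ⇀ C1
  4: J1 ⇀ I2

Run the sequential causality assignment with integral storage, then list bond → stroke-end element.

#2 stroke→J2  (Se1 (Se) sets effort on bond)
#1 stroke→I1  (I1 integral (f out))
#0 stroke→J2  (J2 flow already set via bond 1)
#3 stroke→J1  (C1 outputs effort q/C1)
#4 stroke→I2  (J1 effort already set via bond 3)

β0 stroke at J2
β1 stroke at I1
β2 stroke at J2
β3 stroke at J1
β4 stroke at I2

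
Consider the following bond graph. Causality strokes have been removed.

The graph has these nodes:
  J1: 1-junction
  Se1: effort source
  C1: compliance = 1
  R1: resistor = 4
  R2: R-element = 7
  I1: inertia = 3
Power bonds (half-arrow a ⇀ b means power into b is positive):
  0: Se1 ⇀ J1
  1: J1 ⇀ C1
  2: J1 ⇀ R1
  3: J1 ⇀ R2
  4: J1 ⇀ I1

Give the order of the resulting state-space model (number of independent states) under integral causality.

β0 →J1  (Se1 (Se) sets effort on bond)
β1 →J1  (C1 integral (e out))
β4 →I1  (I1 outputs flow p/I1)
β2 →J1  (1-jn J1 has f-setter on 4)
β3 →J1  (J1: bond 4 brought flow, rest push out)

2  (C1, I1 all integral)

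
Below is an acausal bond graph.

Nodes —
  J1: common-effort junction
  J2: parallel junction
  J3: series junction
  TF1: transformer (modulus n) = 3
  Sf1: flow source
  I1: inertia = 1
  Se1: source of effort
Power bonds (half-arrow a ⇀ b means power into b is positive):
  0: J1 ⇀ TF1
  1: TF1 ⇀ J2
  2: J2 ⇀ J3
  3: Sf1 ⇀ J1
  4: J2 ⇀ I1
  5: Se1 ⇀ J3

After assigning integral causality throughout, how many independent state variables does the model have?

b3 stroke→Sf1  (Sf1 (Sf) sets flow on bond)
b5 stroke→J3  (Se1 fixes effort; stroke away)
b0 stroke→J1  (J1: last free bond brings effort in)
b2 stroke→J2  (only one flow-in slot at J3)
b1 stroke→TF1  (TF1 one-in-one-out from 0)
b4 stroke→I1  (common-e at J2 fixed by 2)

1  (I1 all integral)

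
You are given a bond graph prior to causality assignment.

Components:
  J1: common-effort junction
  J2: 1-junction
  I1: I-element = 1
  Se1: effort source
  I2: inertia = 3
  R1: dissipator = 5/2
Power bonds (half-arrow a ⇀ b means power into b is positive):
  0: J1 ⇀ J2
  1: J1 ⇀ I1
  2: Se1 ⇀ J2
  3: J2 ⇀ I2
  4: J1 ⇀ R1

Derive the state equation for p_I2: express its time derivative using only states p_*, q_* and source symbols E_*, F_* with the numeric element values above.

#2 stroke→J2  (Se1: effort source, stroke at far end)
#1 stroke→I1  (prefer integral on I1)
#3 stroke→I2  (I2: I, integral causality)
#0 stroke→J2  (common-f at J2 fixed by 3)
#4 stroke→J1  (J1: last free bond brings effort in)

dp_I2/dt = E_Se1 - 5*p_I1/2 - 5*p_I2/6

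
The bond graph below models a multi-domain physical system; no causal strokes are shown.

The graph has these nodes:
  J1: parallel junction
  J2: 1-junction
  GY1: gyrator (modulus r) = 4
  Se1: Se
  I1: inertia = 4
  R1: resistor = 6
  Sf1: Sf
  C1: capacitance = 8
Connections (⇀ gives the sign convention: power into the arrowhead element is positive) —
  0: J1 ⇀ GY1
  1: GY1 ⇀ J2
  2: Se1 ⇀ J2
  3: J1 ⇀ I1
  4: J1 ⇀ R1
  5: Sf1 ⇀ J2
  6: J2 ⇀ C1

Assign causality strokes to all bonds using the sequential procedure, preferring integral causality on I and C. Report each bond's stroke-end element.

#2 stroke→J2  (Se1 fixes effort; stroke away)
#5 stroke→Sf1  (Sf1 fixes flow; stroke at Sf1)
#1 stroke→J2  (1-jn J2 has f-setter on 5)
#6 stroke→J2  (J2 flow already set via bond 5)
#0 stroke→J1  (GY1 both-in/both-out from 1)
#3 stroke→I1  (J1: bond 0 brought effort, rest push out)
#4 stroke→R1  (common-e at J1 fixed by 0)

b0 →J1
b1 →J2
b2 →J2
b3 →I1
b4 →R1
b5 →Sf1
b6 →J2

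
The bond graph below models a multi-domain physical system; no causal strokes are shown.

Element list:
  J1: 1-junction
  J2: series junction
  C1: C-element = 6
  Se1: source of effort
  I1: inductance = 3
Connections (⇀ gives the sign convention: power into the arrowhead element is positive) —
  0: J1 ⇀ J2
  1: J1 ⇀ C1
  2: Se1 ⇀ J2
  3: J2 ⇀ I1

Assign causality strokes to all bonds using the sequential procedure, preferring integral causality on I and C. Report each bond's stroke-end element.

β2 stroke at J2  (Se1: effort source, stroke at far end)
β1 stroke at J1  (prefer integral on C1)
β0 stroke at J2  (closing 1-jn rule on J1)
β3 stroke at I1  (only one flow-in slot at J2)

β0 stroke at J2
β1 stroke at J1
β2 stroke at J2
β3 stroke at I1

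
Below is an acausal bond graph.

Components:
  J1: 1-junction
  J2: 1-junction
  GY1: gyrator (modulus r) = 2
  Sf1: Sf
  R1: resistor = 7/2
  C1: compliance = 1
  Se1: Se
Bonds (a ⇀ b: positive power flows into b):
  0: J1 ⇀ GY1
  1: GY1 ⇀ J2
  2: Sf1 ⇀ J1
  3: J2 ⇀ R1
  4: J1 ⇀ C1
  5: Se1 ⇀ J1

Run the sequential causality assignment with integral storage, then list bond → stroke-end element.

β2 stroke→Sf1  (Sf1 fixes flow; stroke at Sf1)
β5 stroke→J1  (Se1 (Se) sets effort on bond)
β0 stroke→J1  (common-f at J1 fixed by 2)
β4 stroke→J1  (common-f at J1 fixed by 2)
β1 stroke→J2  (GY1 both-in/both-out from 0)
β3 stroke→R1  (J2 needs exactly one f-in)

#0 stroke→J1
#1 stroke→J2
#2 stroke→Sf1
#3 stroke→R1
#4 stroke→J1
#5 stroke→J1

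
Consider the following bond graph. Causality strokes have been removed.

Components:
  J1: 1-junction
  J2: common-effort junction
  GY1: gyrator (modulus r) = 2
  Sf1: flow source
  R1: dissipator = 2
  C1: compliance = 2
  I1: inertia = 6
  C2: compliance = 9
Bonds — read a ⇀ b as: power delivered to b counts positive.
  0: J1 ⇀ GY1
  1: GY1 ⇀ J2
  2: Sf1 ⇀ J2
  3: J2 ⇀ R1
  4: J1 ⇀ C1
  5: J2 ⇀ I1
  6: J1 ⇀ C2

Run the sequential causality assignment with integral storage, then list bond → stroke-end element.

β0 →GY1
β1 →GY1
β2 →Sf1
β3 →J2
β4 →J1
β5 →I1
β6 →J1

β2 |Sf1  (Sf1: flow source, stroke at near end)
β4 |J1  (C1: C, integral causality)
β5 |I1  (I1 integral (f out))
β6 |J1  (C2 integral (e out))
β0 |GY1  (J1: last free bond brings flow in)
β1 |GY1  (GY GY1: same side as bond 0)
β3 |J2  (closing 0-jn rule on J2)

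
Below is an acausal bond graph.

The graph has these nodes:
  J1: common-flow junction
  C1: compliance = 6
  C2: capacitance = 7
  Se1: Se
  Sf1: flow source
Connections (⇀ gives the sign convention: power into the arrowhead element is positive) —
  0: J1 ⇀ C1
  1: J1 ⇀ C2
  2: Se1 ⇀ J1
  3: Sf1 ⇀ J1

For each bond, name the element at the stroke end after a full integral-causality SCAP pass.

β0 stroke→J1
β1 stroke→J1
β2 stroke→J1
β3 stroke→Sf1

bond 2 stroke at J1  (source Se1 imposes e)
bond 3 stroke at Sf1  (source Sf1 imposes f)
bond 0 stroke at J1  (1-jn J1 has f-setter on 3)
bond 1 stroke at J1  (common-f at J1 fixed by 3)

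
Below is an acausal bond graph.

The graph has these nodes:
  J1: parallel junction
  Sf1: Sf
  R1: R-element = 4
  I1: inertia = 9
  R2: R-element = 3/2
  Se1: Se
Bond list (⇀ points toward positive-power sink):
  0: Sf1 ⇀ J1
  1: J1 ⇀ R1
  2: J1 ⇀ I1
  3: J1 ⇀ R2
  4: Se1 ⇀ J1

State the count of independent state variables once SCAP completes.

1  (I1 all integral)

b0 stroke→Sf1  (Sf1: flow source, stroke at near end)
b4 stroke→J1  (Se1 (Se) sets effort on bond)
b1 stroke→R1  (0-jn J1 has e-setter on 4)
b2 stroke→I1  (common-e at J1 fixed by 4)
b3 stroke→R2  (J1: bond 4 brought effort, rest push out)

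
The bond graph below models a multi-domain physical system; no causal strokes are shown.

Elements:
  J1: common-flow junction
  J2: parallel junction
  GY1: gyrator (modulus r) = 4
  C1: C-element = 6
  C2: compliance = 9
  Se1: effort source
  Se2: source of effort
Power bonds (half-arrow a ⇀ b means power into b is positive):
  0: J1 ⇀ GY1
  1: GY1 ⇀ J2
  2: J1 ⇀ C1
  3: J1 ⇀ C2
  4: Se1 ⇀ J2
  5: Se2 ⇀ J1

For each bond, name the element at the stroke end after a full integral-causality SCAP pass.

bond 0 →GY1
bond 1 →GY1
bond 2 →J1
bond 3 →J1
bond 4 →J2
bond 5 →J1

β4 stroke→J2  (source Se1 imposes e)
β5 stroke→J1  (source Se2 imposes e)
β1 stroke→GY1  (J2 effort already set via bond 4)
β0 stroke→GY1  (GY1: gyrator matches bond 1)
β2 stroke→J1  (J1 flow already set via bond 0)
β3 stroke→J1  (J1: bond 0 brought flow, rest push out)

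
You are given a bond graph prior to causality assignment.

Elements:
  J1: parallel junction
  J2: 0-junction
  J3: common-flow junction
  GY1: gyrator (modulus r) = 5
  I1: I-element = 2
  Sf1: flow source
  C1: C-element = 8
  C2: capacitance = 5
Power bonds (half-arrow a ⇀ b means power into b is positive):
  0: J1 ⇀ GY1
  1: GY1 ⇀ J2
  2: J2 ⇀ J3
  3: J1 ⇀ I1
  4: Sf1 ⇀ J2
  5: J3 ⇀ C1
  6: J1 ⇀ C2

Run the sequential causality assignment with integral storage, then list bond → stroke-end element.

b4 stroke→Sf1  (Sf1: flow source, stroke at near end)
b3 stroke→I1  (I1 outputs flow p/I1)
b5 stroke→J3  (C1: C, integral causality)
b2 stroke→J2  (only one flow-in slot at J3)
b1 stroke→GY1  (J2: bond 2 brought effort, rest push out)
b0 stroke→GY1  (GY GY1: same side as bond 1)
b6 stroke→J1  (only one effort-in slot at J1)

#0 stroke at GY1
#1 stroke at GY1
#2 stroke at J2
#3 stroke at I1
#4 stroke at Sf1
#5 stroke at J3
#6 stroke at J1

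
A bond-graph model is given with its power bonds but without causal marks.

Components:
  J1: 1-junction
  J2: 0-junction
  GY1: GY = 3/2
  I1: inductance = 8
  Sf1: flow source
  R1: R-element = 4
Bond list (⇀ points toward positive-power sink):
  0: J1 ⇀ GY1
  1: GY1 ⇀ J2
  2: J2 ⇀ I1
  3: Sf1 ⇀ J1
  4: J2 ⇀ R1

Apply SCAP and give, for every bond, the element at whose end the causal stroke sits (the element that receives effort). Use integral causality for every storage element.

#3 stroke→Sf1  (source Sf1 imposes f)
#0 stroke→J1  (common-f at J1 fixed by 3)
#1 stroke→J2  (GY1 both-in/both-out from 0)
#2 stroke→I1  (J2: bond 1 brought effort, rest push out)
#4 stroke→R1  (common-e at J2 fixed by 1)

β0 stroke at J1
β1 stroke at J2
β2 stroke at I1
β3 stroke at Sf1
β4 stroke at R1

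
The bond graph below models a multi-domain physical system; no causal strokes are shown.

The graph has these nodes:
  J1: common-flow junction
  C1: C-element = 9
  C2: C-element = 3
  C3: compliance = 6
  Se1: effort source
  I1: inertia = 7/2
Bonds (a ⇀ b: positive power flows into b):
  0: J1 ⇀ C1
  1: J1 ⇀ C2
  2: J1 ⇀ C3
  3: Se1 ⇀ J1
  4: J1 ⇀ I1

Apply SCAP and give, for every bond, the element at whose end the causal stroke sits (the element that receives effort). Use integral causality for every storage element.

b3 stroke→J1  (source Se1 imposes e)
b0 stroke→J1  (C1: C, integral causality)
b1 stroke→J1  (C2: C, integral causality)
b2 stroke→J1  (C3 outputs effort q/C3)
b4 stroke→I1  (J1: last free bond brings flow in)

bond 0 |J1
bond 1 |J1
bond 2 |J1
bond 3 |J1
bond 4 |I1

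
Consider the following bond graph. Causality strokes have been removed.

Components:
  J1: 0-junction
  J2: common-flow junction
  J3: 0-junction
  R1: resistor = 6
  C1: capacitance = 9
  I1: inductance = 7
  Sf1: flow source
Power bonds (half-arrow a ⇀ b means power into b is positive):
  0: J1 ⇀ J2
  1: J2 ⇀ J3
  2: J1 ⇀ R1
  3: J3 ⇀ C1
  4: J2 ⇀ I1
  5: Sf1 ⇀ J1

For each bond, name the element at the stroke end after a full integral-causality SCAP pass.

β5 stroke at Sf1  (source Sf1 imposes f)
β3 stroke at J3  (C1 integral (e out))
β1 stroke at J2  (common-e at J3 fixed by 3)
β4 stroke at I1  (I1: I, integral causality)
β0 stroke at J2  (common-f at J2 fixed by 4)
β2 stroke at J1  (only one effort-in slot at J1)

bond 0 stroke→J2
bond 1 stroke→J2
bond 2 stroke→J1
bond 3 stroke→J3
bond 4 stroke→I1
bond 5 stroke→Sf1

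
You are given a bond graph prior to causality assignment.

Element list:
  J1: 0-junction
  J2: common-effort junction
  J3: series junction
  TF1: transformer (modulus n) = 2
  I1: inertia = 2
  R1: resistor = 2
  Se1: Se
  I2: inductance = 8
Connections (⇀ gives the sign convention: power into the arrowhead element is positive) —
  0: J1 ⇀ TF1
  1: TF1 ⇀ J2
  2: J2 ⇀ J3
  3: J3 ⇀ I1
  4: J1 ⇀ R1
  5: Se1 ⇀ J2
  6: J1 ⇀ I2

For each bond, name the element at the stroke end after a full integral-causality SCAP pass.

β0 stroke→J1
β1 stroke→TF1
β2 stroke→J3
β3 stroke→I1
β4 stroke→R1
β5 stroke→J2
β6 stroke→I2

β5 stroke at J2  (Se1 (Se) sets effort on bond)
β1 stroke at TF1  (J2 effort already set via bond 5)
β2 stroke at J3  (common-e at J2 fixed by 5)
β3 stroke at I1  (J3 needs exactly one f-in)
β0 stroke at J1  (TF1: transformer flips bond 1)
β4 stroke at R1  (common-e at J1 fixed by 0)
β6 stroke at I2  (0-jn J1 has e-setter on 0)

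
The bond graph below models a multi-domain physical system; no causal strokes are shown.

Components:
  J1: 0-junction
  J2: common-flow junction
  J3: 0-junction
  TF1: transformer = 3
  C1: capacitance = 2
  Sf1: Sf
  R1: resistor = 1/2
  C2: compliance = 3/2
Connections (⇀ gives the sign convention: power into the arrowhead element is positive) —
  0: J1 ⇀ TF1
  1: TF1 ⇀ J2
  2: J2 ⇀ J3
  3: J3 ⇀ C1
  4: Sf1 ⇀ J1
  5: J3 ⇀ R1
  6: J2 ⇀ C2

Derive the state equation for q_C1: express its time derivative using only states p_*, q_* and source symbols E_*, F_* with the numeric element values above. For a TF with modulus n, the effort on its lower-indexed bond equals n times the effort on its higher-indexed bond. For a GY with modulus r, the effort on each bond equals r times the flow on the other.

#4 →Sf1  (source Sf1 imposes f)
#0 →J1  (J1: last free bond brings effort in)
#1 →TF1  (TF TF1: opposite of bond 0)
#2 →J2  (1-jn J2 has f-setter on 1)
#6 →J2  (J2: bond 1 brought flow, rest push out)
#3 →J3  (C1: C, integral causality)
#5 →R1  (J3 effort already set via bond 3)

dq_C1/dt = 3*F_Sf1 - q_C1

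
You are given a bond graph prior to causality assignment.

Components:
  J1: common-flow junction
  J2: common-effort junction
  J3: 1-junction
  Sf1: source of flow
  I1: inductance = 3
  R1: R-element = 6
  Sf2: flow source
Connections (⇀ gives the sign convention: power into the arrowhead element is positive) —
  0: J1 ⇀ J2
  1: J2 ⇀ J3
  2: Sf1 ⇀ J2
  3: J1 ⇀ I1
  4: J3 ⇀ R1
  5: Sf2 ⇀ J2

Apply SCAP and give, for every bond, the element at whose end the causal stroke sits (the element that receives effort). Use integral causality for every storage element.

β2 stroke→Sf1  (Sf1 fixes flow; stroke at Sf1)
β5 stroke→Sf2  (Sf2 (Sf) sets flow on bond)
β3 stroke→I1  (I1: I, integral causality)
β0 stroke→J1  (J1 flow already set via bond 3)
β1 stroke→J2  (only one effort-in slot at J2)
β4 stroke→J3  (1-jn J3 has f-setter on 1)

b0 stroke at J1
b1 stroke at J2
b2 stroke at Sf1
b3 stroke at I1
b4 stroke at J3
b5 stroke at Sf2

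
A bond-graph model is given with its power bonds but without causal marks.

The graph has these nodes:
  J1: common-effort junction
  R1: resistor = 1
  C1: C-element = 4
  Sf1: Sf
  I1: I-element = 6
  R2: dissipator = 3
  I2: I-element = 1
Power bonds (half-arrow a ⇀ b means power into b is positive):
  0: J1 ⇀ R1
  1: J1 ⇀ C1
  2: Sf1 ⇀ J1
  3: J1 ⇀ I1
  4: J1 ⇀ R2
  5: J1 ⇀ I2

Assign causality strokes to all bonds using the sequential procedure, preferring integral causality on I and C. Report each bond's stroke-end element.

bond 2 →Sf1  (Sf1 (Sf) sets flow on bond)
bond 1 →J1  (C1 integral (e out))
bond 0 →R1  (0-jn J1 has e-setter on 1)
bond 3 →I1  (J1: bond 1 brought effort, rest push out)
bond 4 →R2  (J1: bond 1 brought effort, rest push out)
bond 5 →I2  (common-e at J1 fixed by 1)

b0 |R1
b1 |J1
b2 |Sf1
b3 |I1
b4 |R2
b5 |I2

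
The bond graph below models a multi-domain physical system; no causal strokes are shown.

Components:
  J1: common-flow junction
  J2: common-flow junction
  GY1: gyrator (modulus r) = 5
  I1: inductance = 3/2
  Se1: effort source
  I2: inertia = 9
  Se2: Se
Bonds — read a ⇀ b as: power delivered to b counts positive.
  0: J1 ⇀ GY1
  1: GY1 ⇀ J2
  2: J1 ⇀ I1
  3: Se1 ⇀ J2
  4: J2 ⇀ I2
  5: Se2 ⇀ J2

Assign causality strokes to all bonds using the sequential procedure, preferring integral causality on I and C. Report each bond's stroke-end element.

bond 0 stroke→J1
bond 1 stroke→J2
bond 2 stroke→I1
bond 3 stroke→J2
bond 4 stroke→I2
bond 5 stroke→J2

β3 |J2  (Se1 fixes effort; stroke away)
β5 |J2  (source Se2 imposes e)
β2 |I1  (I1 outputs flow p/I1)
β0 |J1  (common-f at J1 fixed by 2)
β1 |J2  (GY1: gyrator matches bond 0)
β4 |I2  (only one flow-in slot at J2)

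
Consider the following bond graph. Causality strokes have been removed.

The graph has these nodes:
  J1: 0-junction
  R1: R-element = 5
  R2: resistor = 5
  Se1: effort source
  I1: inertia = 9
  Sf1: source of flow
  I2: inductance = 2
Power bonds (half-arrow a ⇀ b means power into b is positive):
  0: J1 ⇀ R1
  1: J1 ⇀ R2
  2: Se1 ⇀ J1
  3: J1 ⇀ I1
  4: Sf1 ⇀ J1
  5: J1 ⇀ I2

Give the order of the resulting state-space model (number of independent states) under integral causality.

2  (I1, I2 all integral)

#2 stroke→J1  (source Se1 imposes e)
#4 stroke→Sf1  (Sf1 (Sf) sets flow on bond)
#0 stroke→R1  (J1: bond 2 brought effort, rest push out)
#1 stroke→R2  (0-jn J1 has e-setter on 2)
#3 stroke→I1  (J1: bond 2 brought effort, rest push out)
#5 stroke→I2  (J1 effort already set via bond 2)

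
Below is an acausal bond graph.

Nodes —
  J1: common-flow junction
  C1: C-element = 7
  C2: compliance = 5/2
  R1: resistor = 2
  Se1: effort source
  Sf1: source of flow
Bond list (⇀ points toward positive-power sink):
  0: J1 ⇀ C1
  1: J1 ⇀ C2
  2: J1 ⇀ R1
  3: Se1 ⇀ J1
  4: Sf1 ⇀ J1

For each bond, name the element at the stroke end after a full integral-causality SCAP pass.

b0 |J1
b1 |J1
b2 |J1
b3 |J1
b4 |Sf1

#3 stroke→J1  (Se1 (Se) sets effort on bond)
#4 stroke→Sf1  (Sf1 fixes flow; stroke at Sf1)
#0 stroke→J1  (common-f at J1 fixed by 4)
#1 stroke→J1  (common-f at J1 fixed by 4)
#2 stroke→J1  (common-f at J1 fixed by 4)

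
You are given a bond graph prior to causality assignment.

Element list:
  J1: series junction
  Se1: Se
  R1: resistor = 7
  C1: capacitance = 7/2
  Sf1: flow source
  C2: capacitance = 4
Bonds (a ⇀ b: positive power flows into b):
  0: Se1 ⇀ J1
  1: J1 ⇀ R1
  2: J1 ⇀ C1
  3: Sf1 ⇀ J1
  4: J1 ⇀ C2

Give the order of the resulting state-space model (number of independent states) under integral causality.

β0 stroke→J1  (Se1: effort source, stroke at far end)
β3 stroke→Sf1  (Sf1 (Sf) sets flow on bond)
β1 stroke→J1  (J1: bond 3 brought flow, rest push out)
β2 stroke→J1  (J1: bond 3 brought flow, rest push out)
β4 stroke→J1  (1-jn J1 has f-setter on 3)

2  (C1, C2 all integral)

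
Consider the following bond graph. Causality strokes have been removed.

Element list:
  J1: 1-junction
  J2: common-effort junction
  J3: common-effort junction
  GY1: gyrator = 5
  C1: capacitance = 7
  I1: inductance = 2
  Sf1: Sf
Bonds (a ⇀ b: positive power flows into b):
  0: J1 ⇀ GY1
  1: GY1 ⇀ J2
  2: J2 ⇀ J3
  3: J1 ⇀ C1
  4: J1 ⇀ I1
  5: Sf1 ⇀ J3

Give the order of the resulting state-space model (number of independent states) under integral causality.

β5 |Sf1  (Sf1 fixes flow; stroke at Sf1)
β2 |J3  (J3: last free bond brings effort in)
β1 |J2  (closing 0-jn rule on J2)
β0 |J1  (GY GY1: same side as bond 1)
β3 |J1  (prefer integral on C1)
β4 |I1  (J1: last free bond brings flow in)

2  (C1, I1 all integral)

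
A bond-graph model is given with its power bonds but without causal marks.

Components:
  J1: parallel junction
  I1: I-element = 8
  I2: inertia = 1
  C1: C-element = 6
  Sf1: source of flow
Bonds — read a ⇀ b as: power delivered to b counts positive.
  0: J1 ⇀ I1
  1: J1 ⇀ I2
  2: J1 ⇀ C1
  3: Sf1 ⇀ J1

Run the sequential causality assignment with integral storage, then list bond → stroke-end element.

b3 stroke→Sf1  (Sf1 (Sf) sets flow on bond)
b0 stroke→I1  (prefer integral on I1)
b1 stroke→I2  (prefer integral on I2)
b2 stroke→J1  (only one effort-in slot at J1)

#0 stroke→I1
#1 stroke→I2
#2 stroke→J1
#3 stroke→Sf1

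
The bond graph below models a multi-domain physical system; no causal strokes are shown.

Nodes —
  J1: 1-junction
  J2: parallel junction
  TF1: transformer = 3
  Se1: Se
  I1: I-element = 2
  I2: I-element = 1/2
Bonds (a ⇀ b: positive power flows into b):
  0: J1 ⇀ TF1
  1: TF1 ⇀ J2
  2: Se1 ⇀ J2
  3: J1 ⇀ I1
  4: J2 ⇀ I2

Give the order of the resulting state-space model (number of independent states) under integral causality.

#2 →J2  (Se1 (Se) sets effort on bond)
#1 →TF1  (J2 effort already set via bond 2)
#4 →I2  (J2: bond 2 brought effort, rest push out)
#0 →J1  (TF TF1: opposite of bond 1)
#3 →I1  (closing 1-jn rule on J1)

2  (I1, I2 all integral)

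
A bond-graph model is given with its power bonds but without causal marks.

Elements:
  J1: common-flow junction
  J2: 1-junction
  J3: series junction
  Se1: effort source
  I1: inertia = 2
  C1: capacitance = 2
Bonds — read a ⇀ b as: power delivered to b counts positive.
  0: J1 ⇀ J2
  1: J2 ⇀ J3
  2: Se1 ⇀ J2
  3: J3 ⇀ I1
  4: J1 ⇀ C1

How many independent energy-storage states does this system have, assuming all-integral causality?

bond 2 |J2  (Se1 fixes effort; stroke away)
bond 3 |I1  (I1 outputs flow p/I1)
bond 1 |J3  (common-f at J3 fixed by 3)
bond 0 |J2  (1-jn J2 has f-setter on 1)
bond 4 |J1  (J1: bond 0 brought flow, rest push out)

2  (C1, I1 all integral)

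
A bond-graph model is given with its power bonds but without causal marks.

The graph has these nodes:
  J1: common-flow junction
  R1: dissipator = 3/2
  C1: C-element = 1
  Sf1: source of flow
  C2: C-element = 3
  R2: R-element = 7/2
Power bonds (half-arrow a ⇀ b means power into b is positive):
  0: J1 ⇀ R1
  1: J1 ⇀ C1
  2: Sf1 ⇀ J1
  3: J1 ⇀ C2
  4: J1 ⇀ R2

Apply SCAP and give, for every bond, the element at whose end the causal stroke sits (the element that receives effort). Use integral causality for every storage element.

β2 stroke→Sf1  (Sf1 (Sf) sets flow on bond)
β0 stroke→J1  (1-jn J1 has f-setter on 2)
β1 stroke→J1  (J1: bond 2 brought flow, rest push out)
β3 stroke→J1  (common-f at J1 fixed by 2)
β4 stroke→J1  (1-jn J1 has f-setter on 2)

b0 stroke→J1
b1 stroke→J1
b2 stroke→Sf1
b3 stroke→J1
b4 stroke→J1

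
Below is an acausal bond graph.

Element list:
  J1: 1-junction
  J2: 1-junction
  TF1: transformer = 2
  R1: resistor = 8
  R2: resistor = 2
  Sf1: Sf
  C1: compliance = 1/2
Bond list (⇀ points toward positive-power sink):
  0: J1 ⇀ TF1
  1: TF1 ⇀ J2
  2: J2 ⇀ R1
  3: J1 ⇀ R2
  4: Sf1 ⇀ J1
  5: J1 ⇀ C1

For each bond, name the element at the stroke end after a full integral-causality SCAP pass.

#0 stroke at J1
#1 stroke at TF1
#2 stroke at J2
#3 stroke at J1
#4 stroke at Sf1
#5 stroke at J1

bond 4 →Sf1  (source Sf1 imposes f)
bond 0 →J1  (common-f at J1 fixed by 4)
bond 3 →J1  (1-jn J1 has f-setter on 4)
bond 5 →J1  (1-jn J1 has f-setter on 4)
bond 1 →TF1  (TF1 one-in-one-out from 0)
bond 2 →J2  (common-f at J2 fixed by 1)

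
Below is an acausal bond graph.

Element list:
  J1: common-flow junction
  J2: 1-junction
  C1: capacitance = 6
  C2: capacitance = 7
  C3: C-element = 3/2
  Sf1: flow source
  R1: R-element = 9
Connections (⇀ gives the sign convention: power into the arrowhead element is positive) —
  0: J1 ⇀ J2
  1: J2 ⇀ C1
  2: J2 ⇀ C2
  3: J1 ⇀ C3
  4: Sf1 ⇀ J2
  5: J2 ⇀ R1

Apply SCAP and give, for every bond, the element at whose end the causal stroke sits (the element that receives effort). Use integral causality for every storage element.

b0 stroke→J2
b1 stroke→J2
b2 stroke→J2
b3 stroke→J1
b4 stroke→Sf1
b5 stroke→J2

β4 stroke→Sf1  (Sf1 fixes flow; stroke at Sf1)
β0 stroke→J2  (J2: bond 4 brought flow, rest push out)
β1 stroke→J2  (J2: bond 4 brought flow, rest push out)
β2 stroke→J2  (1-jn J2 has f-setter on 4)
β5 stroke→J2  (J2: bond 4 brought flow, rest push out)
β3 stroke→J1  (J1 flow already set via bond 0)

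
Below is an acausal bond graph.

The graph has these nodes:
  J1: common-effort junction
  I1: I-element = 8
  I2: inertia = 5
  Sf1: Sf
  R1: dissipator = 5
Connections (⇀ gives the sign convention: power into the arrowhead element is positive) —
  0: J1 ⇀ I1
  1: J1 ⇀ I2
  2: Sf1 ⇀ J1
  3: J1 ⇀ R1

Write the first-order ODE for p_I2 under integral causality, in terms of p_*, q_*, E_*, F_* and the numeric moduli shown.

#2 |Sf1  (Sf1 (Sf) sets flow on bond)
#0 |I1  (I1: I, integral causality)
#1 |I2  (prefer integral on I2)
#3 |J1  (only one effort-in slot at J1)

dp_I2/dt = 5*F_Sf1 - 5*p_I1/8 - p_I2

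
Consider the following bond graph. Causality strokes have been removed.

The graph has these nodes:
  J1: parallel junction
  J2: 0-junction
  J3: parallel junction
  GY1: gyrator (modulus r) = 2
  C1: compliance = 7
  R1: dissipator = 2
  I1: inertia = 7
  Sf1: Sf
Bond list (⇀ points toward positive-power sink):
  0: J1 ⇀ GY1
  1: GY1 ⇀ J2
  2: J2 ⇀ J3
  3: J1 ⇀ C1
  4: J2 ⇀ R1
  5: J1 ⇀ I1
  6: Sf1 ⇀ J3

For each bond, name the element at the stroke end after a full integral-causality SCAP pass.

bond 0 stroke→GY1
bond 1 stroke→GY1
bond 2 stroke→J3
bond 3 stroke→J1
bond 4 stroke→J2
bond 5 stroke→I1
bond 6 stroke→Sf1

bond 6 →Sf1  (source Sf1 imposes f)
bond 2 →J3  (J3 needs exactly one e-in)
bond 3 →J1  (C1 outputs effort q/C1)
bond 0 →GY1  (J1: bond 3 brought effort, rest push out)
bond 5 →I1  (J1: bond 3 brought effort, rest push out)
bond 1 →GY1  (GY GY1: same side as bond 0)
bond 4 →J2  (only one effort-in slot at J2)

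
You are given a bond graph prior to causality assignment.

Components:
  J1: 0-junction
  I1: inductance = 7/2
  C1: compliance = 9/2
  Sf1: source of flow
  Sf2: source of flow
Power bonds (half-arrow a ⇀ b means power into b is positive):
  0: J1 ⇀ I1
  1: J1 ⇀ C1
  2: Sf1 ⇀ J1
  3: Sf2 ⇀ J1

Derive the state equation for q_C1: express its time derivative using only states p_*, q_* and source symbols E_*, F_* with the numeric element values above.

β2 stroke at Sf1  (Sf1 (Sf) sets flow on bond)
β3 stroke at Sf2  (source Sf2 imposes f)
β0 stroke at I1  (I1 outputs flow p/I1)
β1 stroke at J1  (only one effort-in slot at J1)

dq_C1/dt = F_Sf1 + F_Sf2 - 2*p_I1/7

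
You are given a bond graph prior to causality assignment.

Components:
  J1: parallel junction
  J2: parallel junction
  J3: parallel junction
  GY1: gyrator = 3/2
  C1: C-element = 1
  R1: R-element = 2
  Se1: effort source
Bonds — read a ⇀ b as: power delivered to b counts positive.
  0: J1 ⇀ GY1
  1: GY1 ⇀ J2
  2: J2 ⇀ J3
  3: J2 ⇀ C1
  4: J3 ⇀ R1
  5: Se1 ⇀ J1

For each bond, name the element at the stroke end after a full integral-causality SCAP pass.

#5 stroke at J1  (source Se1 imposes e)
#0 stroke at GY1  (J1: bond 5 brought effort, rest push out)
#1 stroke at GY1  (GY1: gyrator matches bond 0)
#3 stroke at J2  (C1 outputs effort q/C1)
#2 stroke at J3  (common-e at J2 fixed by 3)
#4 stroke at R1  (J3 effort already set via bond 2)

β0 →GY1
β1 →GY1
β2 →J3
β3 →J2
β4 →R1
β5 →J1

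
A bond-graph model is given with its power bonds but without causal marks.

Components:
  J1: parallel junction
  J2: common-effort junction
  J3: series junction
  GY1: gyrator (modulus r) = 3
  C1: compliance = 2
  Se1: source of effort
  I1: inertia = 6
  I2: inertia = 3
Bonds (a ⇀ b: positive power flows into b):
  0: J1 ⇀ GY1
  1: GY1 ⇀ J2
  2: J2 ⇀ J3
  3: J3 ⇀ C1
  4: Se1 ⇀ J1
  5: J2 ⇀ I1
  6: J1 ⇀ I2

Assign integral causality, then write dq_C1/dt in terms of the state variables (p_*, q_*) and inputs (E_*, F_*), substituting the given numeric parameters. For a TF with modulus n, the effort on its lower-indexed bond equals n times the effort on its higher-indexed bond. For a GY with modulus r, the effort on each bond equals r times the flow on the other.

dq_C1/dt = E_Se1/3 - p_I1/6

bond 4 stroke→J1  (Se1 fixes effort; stroke away)
bond 0 stroke→GY1  (0-jn J1 has e-setter on 4)
bond 6 stroke→I2  (common-e at J1 fixed by 4)
bond 1 stroke→GY1  (GY GY1: same side as bond 0)
bond 3 stroke→J3  (C1 outputs effort q/C1)
bond 2 stroke→J2  (closing 1-jn rule on J3)
bond 5 stroke→I1  (J2: bond 2 brought effort, rest push out)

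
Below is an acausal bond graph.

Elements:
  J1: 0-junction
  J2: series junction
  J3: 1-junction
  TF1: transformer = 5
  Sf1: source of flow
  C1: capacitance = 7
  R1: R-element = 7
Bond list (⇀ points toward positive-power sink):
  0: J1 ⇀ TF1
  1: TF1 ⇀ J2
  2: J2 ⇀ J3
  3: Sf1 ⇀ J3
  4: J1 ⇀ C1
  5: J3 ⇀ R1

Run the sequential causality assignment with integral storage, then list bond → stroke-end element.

bond 0 stroke→TF1
bond 1 stroke→J2
bond 2 stroke→J3
bond 3 stroke→Sf1
bond 4 stroke→J1
bond 5 stroke→J3

bond 3 stroke at Sf1  (Sf1 fixes flow; stroke at Sf1)
bond 2 stroke at J3  (common-f at J3 fixed by 3)
bond 5 stroke at J3  (J3: bond 3 brought flow, rest push out)
bond 1 stroke at J2  (1-jn J2 has f-setter on 2)
bond 0 stroke at TF1  (TF TF1: opposite of bond 1)
bond 4 stroke at J1  (J1: last free bond brings effort in)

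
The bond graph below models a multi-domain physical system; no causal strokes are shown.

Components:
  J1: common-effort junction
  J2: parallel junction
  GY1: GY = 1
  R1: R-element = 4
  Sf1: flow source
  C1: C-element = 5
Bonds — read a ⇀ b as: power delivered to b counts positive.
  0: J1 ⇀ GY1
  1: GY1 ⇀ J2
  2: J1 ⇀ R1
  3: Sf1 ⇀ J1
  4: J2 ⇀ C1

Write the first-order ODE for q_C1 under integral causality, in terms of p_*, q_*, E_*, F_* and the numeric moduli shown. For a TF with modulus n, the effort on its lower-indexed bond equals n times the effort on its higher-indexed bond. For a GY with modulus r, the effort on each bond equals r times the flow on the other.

#3 stroke→Sf1  (Sf1: flow source, stroke at near end)
#4 stroke→J2  (C1 integral (e out))
#1 stroke→GY1  (common-e at J2 fixed by 4)
#0 stroke→GY1  (GY1: gyrator matches bond 1)
#2 stroke→J1  (J1 needs exactly one e-in)

dq_C1/dt = 4*F_Sf1 - 4*q_C1/5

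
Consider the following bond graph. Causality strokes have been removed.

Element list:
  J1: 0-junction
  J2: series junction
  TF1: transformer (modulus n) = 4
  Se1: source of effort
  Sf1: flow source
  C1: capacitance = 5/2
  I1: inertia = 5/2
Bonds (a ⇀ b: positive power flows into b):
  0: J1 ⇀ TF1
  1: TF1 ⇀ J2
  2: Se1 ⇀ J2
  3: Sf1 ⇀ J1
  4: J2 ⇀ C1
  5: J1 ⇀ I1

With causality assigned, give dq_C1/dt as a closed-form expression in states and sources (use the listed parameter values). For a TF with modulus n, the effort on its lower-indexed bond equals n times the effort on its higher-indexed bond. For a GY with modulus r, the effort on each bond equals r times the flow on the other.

β2 stroke at J2  (Se1 fixes effort; stroke away)
β3 stroke at Sf1  (source Sf1 imposes f)
β4 stroke at J2  (prefer integral on C1)
β1 stroke at TF1  (J2: last free bond brings flow in)
β0 stroke at J1  (TF1: transformer flips bond 1)
β5 stroke at I1  (common-e at J1 fixed by 0)

dq_C1/dt = 4*F_Sf1 - 8*p_I1/5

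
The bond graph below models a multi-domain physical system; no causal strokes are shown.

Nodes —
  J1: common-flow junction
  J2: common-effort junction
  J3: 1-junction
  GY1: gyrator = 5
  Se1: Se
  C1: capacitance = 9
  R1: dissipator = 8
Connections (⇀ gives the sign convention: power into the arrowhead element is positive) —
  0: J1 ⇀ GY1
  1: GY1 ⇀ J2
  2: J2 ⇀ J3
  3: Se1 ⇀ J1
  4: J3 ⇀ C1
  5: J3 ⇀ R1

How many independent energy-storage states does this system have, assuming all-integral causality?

1  (C1 all integral)

bond 3 →J1  (Se1: effort source, stroke at far end)
bond 0 →GY1  (J1: last free bond brings flow in)
bond 1 →GY1  (through GY1, causality inverts; strokes same side of GY1)
bond 2 →J2  (J2: last free bond brings effort in)
bond 4 →J3  (J3: bond 2 brought flow, rest push out)
bond 5 →J3  (J3: bond 2 brought flow, rest push out)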